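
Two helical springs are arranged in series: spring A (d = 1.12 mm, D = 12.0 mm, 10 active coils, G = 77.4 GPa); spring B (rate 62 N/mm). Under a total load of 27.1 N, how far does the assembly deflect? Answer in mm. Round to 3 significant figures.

k_A = Gd⁴/(8D³N_a) = (77.4×10³)(1.12⁴)/(8·12.0³·10) = 0.88101 N/mm
Series: 1/k_eq = 1/0.88101 + 1/62 = 1.1512; k_eq = 0.86866 N/mm
δ = F/k_eq = 27.1/0.86866 = 31.197 mm

31.2 mm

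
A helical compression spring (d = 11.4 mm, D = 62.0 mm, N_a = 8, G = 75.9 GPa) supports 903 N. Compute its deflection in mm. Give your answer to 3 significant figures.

10.7 mm

k = Gd⁴/(8D³N_a) = (75.9×10³)(11.4⁴)/(8·62.0³·8) = 84.044 N/mm
δ = F/k = 903 / 84.044 = 10.744 mm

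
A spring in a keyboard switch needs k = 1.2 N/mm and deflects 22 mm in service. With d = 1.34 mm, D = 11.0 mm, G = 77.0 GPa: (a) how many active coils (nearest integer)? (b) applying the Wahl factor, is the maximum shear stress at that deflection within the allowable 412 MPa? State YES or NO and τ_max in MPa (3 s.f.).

(a) 19 coils; (b) YES, τ_max = 371 MPa

N_a = Gd⁴/(8D³k) = (77.0×10³)(1.34⁴)/(8·11.0³·1.2) = 19.43 → N_a = 19
Actual rate k = Gd⁴/(8D³·19) = 1.2271 N/mm
Working load F = kδ = 1.2271·22 = 26.997 N
C = 11.0/1.34 = 8.2090; K_W = (4C−1)/(4C−4)+0.615/C = 1.1790
τ_max = K_W·8FD/(πd³) = 1.1790·314.29 = 370.53 MPa
τ_max ≤ 412 MPa → acceptable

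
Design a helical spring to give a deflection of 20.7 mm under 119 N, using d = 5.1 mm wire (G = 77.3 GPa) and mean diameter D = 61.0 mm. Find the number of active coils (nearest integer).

5

Required rate k = F/δ = 119/20.7 = 5.7488 N/mm
N_a = Gd⁴/(8D³k) = (77.3×10³ × 5.1⁴)/(8 × 61.0³ × 5.7488)
    = 5.2295e+07 / 1.04389e+07 = 5.01 → 5 coils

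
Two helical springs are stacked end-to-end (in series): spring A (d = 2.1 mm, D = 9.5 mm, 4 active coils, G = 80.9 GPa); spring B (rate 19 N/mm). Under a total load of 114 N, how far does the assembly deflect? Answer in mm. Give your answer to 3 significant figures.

k_A = Gd⁴/(8D³N_a) = (80.9×10³)(2.1⁴)/(8·9.5³·4) = 57.346 N/mm
Series: 1/k_eq = 1/57.346 + 1/19 = 0.07007; k_eq = 14.272 N/mm
δ = F/k_eq = 114/14.272 = 7.9879 mm

7.99 mm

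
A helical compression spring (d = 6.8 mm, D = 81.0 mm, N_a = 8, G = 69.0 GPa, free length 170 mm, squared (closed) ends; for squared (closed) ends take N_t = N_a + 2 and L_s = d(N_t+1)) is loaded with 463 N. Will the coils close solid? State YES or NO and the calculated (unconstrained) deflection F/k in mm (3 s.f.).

k = Gd⁴/(8D³N_a) = (69.0×10³)(6.8⁴)/(8·81.0³·8) = 4.3376 N/mm
N_t = 10; L_s = 6.8·11 = 74.8 mm; δ_solid = L₀ − L_s = 170 − 74.8 = 95.2 mm
δ = F/k = 463/4.3376 = 106.74 mm
δ ≥ δ_solid → spring goes solid

YES, δ = 107 mm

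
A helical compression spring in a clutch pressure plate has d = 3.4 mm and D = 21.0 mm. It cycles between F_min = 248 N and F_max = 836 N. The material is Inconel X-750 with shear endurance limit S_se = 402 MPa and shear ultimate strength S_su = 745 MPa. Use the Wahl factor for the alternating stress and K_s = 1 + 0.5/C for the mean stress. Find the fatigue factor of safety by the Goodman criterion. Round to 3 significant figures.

C = D/d = 21.0/3.4 = 6.1765; K_W = (4C−1)/(4C−4)+0.615/C = 1.2445; K_s = 1+0.5/C = 1.0810
F_a = (F_max−F_min)/2 = 294 N; F_m = (F_max+F_min)/2 = 542 N
τ_a = K_W·8F_aD/(πd³) = 1.2445 × 400.01 = 497.79 MPa
τ_m = K_s·8F_mD/(πd³) = 1.0810 × 737.43 = 797.13 MPa
Goodman: 1/n_f = τ_a/S_se + τ_m/S_su = 497.79/402 + 797.13/745 = 1.23829 + 1.06997 = 2.3083
n_f = 1/2.3083 = 0.4332

0.433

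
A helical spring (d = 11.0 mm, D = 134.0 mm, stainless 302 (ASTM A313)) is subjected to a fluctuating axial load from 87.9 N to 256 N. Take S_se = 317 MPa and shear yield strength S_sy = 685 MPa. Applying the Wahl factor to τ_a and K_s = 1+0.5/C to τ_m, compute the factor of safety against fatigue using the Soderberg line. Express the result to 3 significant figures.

6.99

C = D/d = 134.0/11.0 = 12.1818; K_W = (4C−1)/(4C−4)+0.615/C = 1.1176; K_s = 1+0.5/C = 1.0410
F_a = (F_max−F_min)/2 = 84.05 N; F_m = (F_max+F_min)/2 = 171.95 N
τ_a = K_W·8F_aD/(πd³) = 1.1176 × 21.548 = 24.081 MPa
τ_m = K_s·8F_mD/(πd³) = 1.0410 × 44.083 = 45.892 MPa
Soderberg: 1/n_f = τ_a/S_se + τ_m/S_sy = 24.081/317 + 45.892/685 = 0.07597 + 0.06700 = 0.14296
n_f = 1/0.14296 = 6.995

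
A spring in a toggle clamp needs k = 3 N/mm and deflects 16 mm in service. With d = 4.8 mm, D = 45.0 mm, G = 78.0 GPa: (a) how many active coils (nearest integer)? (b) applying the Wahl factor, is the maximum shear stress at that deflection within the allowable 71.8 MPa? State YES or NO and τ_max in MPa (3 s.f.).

(a) 19 coils; (b) YES, τ_max = 57.2 MPa

N_a = Gd⁴/(8D³k) = (78.0×10³)(4.8⁴)/(8·45.0³·3) = 18.93 → N_a = 19
Actual rate k = Gd⁴/(8D³·19) = 2.9894 N/mm
Working load F = kδ = 2.9894·16 = 47.83 N
C = 45.0/4.8 = 9.3750; K_W = (4C−1)/(4C−4)+0.615/C = 1.1552
τ_max = K_W·8FD/(πd³) = 1.1552·49.56 = 57.249 MPa
τ_max ≤ 71.8 MPa → acceptable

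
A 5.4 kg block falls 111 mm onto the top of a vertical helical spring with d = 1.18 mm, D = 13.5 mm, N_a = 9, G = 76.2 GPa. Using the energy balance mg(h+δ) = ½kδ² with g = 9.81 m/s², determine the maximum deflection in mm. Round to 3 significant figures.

198 mm

k = Gd⁴/(8D³N_a) = (76.2×10³)(1.18⁴)/(8·13.5³·9) = 0.83397 N/mm
W = mg = 5.4 × 9.81 = 52.974 N
½kδ² − Wδ − Wh = 0 → δ = (W + √(W² + 2kWh))/k
δ = (52.974 + √(2806.2 + 9807.65))/0.83397 = (52.974 + 112.31)/0.83397 = 198.19 mm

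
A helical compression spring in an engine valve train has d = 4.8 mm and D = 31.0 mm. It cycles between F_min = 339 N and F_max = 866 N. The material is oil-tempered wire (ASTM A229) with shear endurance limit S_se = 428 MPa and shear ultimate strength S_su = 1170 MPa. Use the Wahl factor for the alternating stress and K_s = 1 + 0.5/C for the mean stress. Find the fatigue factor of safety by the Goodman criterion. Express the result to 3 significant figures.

1.07

C = D/d = 31.0/4.8 = 6.4583; K_W = (4C−1)/(4C−4)+0.615/C = 1.2326; K_s = 1+0.5/C = 1.0774
F_a = (F_max−F_min)/2 = 263.5 N; F_m = (F_max+F_min)/2 = 602.5 N
τ_a = K_W·8F_aD/(πd³) = 1.2326 × 188.09 = 231.84 MPa
τ_m = K_s·8F_mD/(πd³) = 1.0774 × 430.07 = 463.36 MPa
Goodman: 1/n_f = τ_a/S_se + τ_m/S_su = 231.84/428 + 463.36/1170 = 0.54169 + 0.39604 = 0.93772
n_f = 1/0.93772 = 1.066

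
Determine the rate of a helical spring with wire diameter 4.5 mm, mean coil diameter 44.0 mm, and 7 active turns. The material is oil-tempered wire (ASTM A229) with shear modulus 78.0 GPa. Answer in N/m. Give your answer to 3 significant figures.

6700 N/m

k = Gd⁴/(8D³N_a) = (78.0×10³ × 4.5⁴) / (8 × 44.0³ × 7)
  = 3.19849e+07 / 4.7703e+06 = 6.705 N/mm = 6705 N/m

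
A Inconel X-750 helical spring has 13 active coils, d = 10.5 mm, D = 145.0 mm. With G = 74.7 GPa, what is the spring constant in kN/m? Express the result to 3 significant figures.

k = Gd⁴/(8D³N_a) = (74.7×10³ × 10.5⁴) / (8 × 145.0³ × 13)
  = 9.07983e+08 / 3.17057e+08 = 2.8638 N/mm

2.86 kN/m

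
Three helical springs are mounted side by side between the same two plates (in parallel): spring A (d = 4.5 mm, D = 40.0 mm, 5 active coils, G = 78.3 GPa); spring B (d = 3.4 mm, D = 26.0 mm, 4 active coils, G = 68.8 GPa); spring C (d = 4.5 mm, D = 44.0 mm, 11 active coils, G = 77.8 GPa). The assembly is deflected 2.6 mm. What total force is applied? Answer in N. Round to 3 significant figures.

86.2 N

k_A = Gd⁴/(8D³N_a) = (78.3×10³)(4.5⁴)/(8·40.0³·5) = 12.542 N/mm
k_B = Gd⁴/(8D³N_a) = (68.8×10³)(3.4⁴)/(8·26.0³·4) = 16.347 N/mm
k_C = Gd⁴/(8D³N_a) = (77.8×10³)(4.5⁴)/(8·44.0³·11) = 4.2559 N/mm
Parallel: k_eq = 12.542 + 16.347 + 4.2559 = 33.145 N/mm
F = k_eq·δ = 33.145·2.6 = 86.177 N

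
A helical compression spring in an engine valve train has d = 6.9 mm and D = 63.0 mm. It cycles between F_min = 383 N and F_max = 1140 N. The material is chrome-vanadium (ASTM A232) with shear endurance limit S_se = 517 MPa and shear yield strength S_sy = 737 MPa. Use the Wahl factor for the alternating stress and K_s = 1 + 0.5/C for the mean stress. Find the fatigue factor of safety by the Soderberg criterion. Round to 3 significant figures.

1.06

C = D/d = 63.0/6.9 = 9.1304; K_W = (4C−1)/(4C−4)+0.615/C = 1.1596; K_s = 1+0.5/C = 1.0548
F_a = (F_max−F_min)/2 = 378.5 N; F_m = (F_max+F_min)/2 = 761.5 N
τ_a = K_W·8F_aD/(πd³) = 1.1596 × 184.84 = 214.34 MPa
τ_m = K_s·8F_mD/(πd³) = 1.0548 × 371.88 = 392.25 MPa
Soderberg: 1/n_f = τ_a/S_se + τ_m/S_sy = 214.34/517 + 392.25/737 = 0.41459 + 0.53222 = 0.94681
n_f = 1/0.94681 = 1.056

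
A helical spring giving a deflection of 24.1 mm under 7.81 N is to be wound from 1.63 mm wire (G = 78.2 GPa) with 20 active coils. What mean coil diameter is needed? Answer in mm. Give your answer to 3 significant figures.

22.0 mm

Required rate k = F/δ = 7.81/24.1 = 0.32407 N/mm
D = (Gd⁴/(8N_a·k))^(1/3) = (78.2×10³·1.63⁴/(8·20·0.32407))^(1/3)
  = (10646.4)^(1/3) = 21.9989 mm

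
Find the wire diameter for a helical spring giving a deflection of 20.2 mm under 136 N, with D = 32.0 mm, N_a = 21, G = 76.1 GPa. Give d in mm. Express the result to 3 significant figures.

Required rate k = F/δ = 136/20.2 = 6.7327 N/mm
d = (8D³N_a·k / G)^(1/4) = (8·32.0³·21·6.7327 / (76.1×10³))^0.25
  = (487.04)^0.25 = 4.6978 mm

4.70 mm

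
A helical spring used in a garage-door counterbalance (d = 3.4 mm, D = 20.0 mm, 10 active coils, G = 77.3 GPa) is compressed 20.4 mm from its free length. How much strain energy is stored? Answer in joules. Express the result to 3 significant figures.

k = Gd⁴/(8D³N_a) = (77.3×10³)(3.4⁴)/(8·20.0³·10) = 16.14 N/mm
U = ½kδ² = 0.5 × 16.14 × 20.4² = 3358.5 N·mm = 3.3585 J

3.36 J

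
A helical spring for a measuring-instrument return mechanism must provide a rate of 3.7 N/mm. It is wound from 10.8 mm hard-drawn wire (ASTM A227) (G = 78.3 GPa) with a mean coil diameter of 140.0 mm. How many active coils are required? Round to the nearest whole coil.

13

N_a = Gd⁴/(8D³k) = (78.3×10³ × 10.8⁴)/(8 × 140.0³ × 3.7)
    = 1.06526e+09 / 8.12224e+07 = 13.12 → 13 coils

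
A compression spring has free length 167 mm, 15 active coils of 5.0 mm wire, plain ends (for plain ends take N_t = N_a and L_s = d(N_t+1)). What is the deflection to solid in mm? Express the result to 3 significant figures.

N_t = 15; L_s = 5.0·16 = 80 mm
δ_solid = L₀ − L_s = 167 − 80 = 87 mm

87.0 mm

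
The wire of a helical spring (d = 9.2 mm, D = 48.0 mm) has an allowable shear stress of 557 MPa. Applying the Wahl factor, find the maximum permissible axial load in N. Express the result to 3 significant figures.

2740 N

C = D/d = 48.0/9.2 = 5.2174
K_W = (4C−1)/(4C−4) + 0.615/C = 19.870/16.870 + 0.1179 = 1.2957
τ_max = K·8FD/(πd³) → F_max = τ_allow·πd³/(8DK)
F_max = 557·π·9.2³/(8·48.0·1.2957) = 1.3626e+06/497.55 = 2738.6 N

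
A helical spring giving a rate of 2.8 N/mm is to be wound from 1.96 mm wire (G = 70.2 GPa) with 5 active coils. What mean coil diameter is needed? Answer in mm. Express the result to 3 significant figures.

D = (Gd⁴/(8N_a·k))^(1/3) = (70.2×10³·1.96⁴/(8·5·2.8))^(1/3)
  = (9250.03)^(1/3) = 20.9917 mm

21.0 mm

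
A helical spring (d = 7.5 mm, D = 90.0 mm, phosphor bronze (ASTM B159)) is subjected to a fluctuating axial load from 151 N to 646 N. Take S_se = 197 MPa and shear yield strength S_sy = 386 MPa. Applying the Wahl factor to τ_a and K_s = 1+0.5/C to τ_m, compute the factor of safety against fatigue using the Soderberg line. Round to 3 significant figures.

0.742

C = D/d = 90.0/7.5 = 12.0000; K_W = (4C−1)/(4C−4)+0.615/C = 1.1194; K_s = 1+0.5/C = 1.0417
F_a = (F_max−F_min)/2 = 247.5 N; F_m = (F_max+F_min)/2 = 398.5 N
τ_a = K_W·8F_aD/(πd³) = 1.1194 × 134.45 = 150.51 MPa
τ_m = K_s·8F_mD/(πd³) = 1.0417 × 216.48 = 225.5 MPa
Soderberg: 1/n_f = τ_a/S_se + τ_m/S_sy = 150.51/197 + 225.5/386 = 0.76402 + 0.58421 = 1.3482
n_f = 1/1.3482 = 0.7417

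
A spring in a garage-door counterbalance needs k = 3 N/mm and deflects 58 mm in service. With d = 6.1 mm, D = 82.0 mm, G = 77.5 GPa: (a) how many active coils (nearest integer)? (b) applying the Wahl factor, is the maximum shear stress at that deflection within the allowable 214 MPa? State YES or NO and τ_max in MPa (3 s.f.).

(a) 8 coils; (b) YES, τ_max = 179 MPa

N_a = Gd⁴/(8D³k) = (77.5×10³)(6.1⁴)/(8·82.0³·3) = 8.109 → N_a = 8
Actual rate k = Gd⁴/(8D³·8) = 3.0409 N/mm
Working load F = kδ = 3.0409·58 = 176.37 N
C = 82.0/6.1 = 13.4426; K_W = (4C−1)/(4C−4)+0.615/C = 1.1060
τ_max = K_W·8FD/(πd³) = 1.1060·162.25 = 179.46 MPa
τ_max ≤ 214 MPa → acceptable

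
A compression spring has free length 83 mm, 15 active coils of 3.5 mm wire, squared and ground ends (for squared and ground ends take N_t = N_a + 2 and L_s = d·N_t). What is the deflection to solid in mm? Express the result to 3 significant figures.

23.5 mm

N_t = 17; L_s = 3.5·17 = 59.5 mm
δ_solid = L₀ − L_s = 83 − 59.5 = 23.5 mm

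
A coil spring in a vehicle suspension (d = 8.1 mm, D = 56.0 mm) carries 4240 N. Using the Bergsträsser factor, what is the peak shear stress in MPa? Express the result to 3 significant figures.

Spring index C = D/d = 56.0/8.1 = 6.9136
K_B = (4C+2)/(4C−3) = 29.654/24.654 = 1.2028
τ₀ = 8FD/(πd³) = 8·4240·56.0/(π·8.1³) = 1.89952e+06/1669.6 = 1137.7 MPa
τ_max = K·τ₀ = 1.2028 × 1137.7 = 1368.5 MPa

1370 MPa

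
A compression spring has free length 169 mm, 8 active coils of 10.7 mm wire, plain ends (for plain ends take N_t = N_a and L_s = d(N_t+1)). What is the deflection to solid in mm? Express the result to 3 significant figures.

72.7 mm

N_t = 8; L_s = 10.7·9 = 96.3 mm
δ_solid = L₀ − L_s = 169 − 96.3 = 72.7 mm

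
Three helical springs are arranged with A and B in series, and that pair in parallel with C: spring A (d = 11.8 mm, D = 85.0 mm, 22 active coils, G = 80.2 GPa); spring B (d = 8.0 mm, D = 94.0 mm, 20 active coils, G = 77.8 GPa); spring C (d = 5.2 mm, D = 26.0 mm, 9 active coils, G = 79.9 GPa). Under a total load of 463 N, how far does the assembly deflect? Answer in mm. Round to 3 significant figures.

9.60 mm

k_A = Gd⁴/(8D³N_a) = (80.2×10³)(11.8⁴)/(8·85.0³·22) = 14.386 N/mm
k_B = Gd⁴/(8D³N_a) = (77.8×10³)(8.0⁴)/(8·94.0³·20) = 2.3979 N/mm
k_C = Gd⁴/(8D³N_a) = (79.9×10³)(5.2⁴)/(8·26.0³·9) = 46.164 N/mm
Springs A,B series: k_AB = 1/(1/14.386+1/2.3979) = 2.0553 N/mm; parallel with C: k_eq = 2.0553+46.164 = 48.22 N/mm
δ = F/k_eq = 463/48.22 = 9.6019 mm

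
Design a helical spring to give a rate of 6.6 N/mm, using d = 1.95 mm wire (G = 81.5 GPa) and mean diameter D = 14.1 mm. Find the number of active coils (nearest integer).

N_a = Gd⁴/(8D³k) = (81.5×10³ × 1.95⁴)/(8 × 14.1³ × 6.6)
    = 1.17841e+06 / 148010 = 7.962 → 8 coils

8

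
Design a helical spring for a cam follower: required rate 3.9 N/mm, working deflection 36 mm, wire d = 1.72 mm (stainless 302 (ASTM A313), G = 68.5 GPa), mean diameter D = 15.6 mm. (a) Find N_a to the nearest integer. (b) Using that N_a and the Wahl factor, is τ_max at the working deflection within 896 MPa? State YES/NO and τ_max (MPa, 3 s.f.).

(a) 5 coils; (b) NO, τ_max = 1290 MPa

N_a = Gd⁴/(8D³k) = (68.5×10³)(1.72⁴)/(8·15.6³·3.9) = 5.061 → N_a = 5
Actual rate k = Gd⁴/(8D³·5) = 3.9479 N/mm
Working load F = kδ = 3.9479·36 = 142.13 N
C = 15.6/1.72 = 9.0698; K_W = (4C−1)/(4C−4)+0.615/C = 1.1607
τ_max = K_W·8FD/(πd³) = 1.1607·1109.6 = 1287.9 MPa
τ_max > 896 MPa → exceeds allowable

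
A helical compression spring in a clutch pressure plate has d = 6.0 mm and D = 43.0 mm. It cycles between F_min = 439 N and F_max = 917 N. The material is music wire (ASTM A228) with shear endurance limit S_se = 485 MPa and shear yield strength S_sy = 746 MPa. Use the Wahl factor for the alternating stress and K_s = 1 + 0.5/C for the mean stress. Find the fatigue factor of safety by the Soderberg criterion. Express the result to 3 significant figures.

C = D/d = 43.0/6.0 = 7.1667; K_W = (4C−1)/(4C−4)+0.615/C = 1.2074; K_s = 1+0.5/C = 1.0698
F_a = (F_max−F_min)/2 = 239 N; F_m = (F_max+F_min)/2 = 678 N
τ_a = K_W·8F_aD/(πd³) = 1.2074 × 121.16 = 146.29 MPa
τ_m = K_s·8F_mD/(πd³) = 1.0698 × 343.7 = 367.68 MPa
Soderberg: 1/n_f = τ_a/S_se + τ_m/S_sy = 146.29/485 + 367.68/746 = 0.30163 + 0.49287 = 0.7945
n_f = 1/0.7945 = 1.259

1.26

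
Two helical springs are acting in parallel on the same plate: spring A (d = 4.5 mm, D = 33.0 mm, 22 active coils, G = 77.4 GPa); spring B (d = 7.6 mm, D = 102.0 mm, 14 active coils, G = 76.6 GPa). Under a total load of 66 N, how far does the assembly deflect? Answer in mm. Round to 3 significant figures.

9.21 mm

k_A = Gd⁴/(8D³N_a) = (77.4×10³)(4.5⁴)/(8·33.0³·22) = 5.0181 N/mm
k_B = Gd⁴/(8D³N_a) = (76.6×10³)(7.6⁴)/(8·102.0³·14) = 2.1501 N/mm
Parallel: k_eq = 5.0181 + 2.1501 = 7.1682 N/mm
δ = F/k_eq = 66/7.1682 = 9.2073 mm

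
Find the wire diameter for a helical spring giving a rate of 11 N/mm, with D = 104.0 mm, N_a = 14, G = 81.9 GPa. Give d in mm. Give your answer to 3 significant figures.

11.4 mm

d = (8D³N_a·k / G)^(1/4) = (8·104.0³·14·11 / (81.9×10³))^0.25
  = (16921)^0.25 = 11.4053 mm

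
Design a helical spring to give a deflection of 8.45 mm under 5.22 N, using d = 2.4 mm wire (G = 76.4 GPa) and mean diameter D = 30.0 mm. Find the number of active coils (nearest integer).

19

Required rate k = F/δ = 5.22/8.45 = 0.61775 N/mm
N_a = Gd⁴/(8D³k) = (76.4×10³ × 2.4⁴)/(8 × 30.0³ × 0.61775)
    = 2.53477e+06 / 133434 = 19 → 19 coils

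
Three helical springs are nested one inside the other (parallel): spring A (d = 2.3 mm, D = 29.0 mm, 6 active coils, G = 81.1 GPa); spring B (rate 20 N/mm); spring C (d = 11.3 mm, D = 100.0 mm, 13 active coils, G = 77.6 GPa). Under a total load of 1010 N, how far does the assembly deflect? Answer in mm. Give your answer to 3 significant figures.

29.6 mm

k_A = Gd⁴/(8D³N_a) = (81.1×10³)(2.3⁴)/(8·29.0³·6) = 1.9386 N/mm
k_C = Gd⁴/(8D³N_a) = (77.6×10³)(11.3⁴)/(8·100.0³·13) = 12.166 N/mm
Parallel: k_eq = 1.9386 + 20 + 12.166 = 34.104 N/mm
δ = F/k_eq = 1010/34.104 = 29.615 mm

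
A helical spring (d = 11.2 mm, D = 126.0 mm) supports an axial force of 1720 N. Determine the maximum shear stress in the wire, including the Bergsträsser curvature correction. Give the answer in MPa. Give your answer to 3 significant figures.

440 MPa

Spring index C = D/d = 126.0/11.2 = 11.2500
K_B = (4C+2)/(4C−3) = 47.000/42.000 = 1.1190
τ₀ = 8FD/(πd³) = 8·1720·126.0/(π·11.2³) = 1.73376e+06/4413.7 = 392.81 MPa
τ_max = K·τ₀ = 1.1190 × 392.81 = 439.58 MPa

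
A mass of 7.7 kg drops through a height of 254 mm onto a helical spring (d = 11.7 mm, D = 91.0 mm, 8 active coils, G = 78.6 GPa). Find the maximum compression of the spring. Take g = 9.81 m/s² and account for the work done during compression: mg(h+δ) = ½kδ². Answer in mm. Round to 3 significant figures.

k = Gd⁴/(8D³N_a) = (78.6×10³)(11.7⁴)/(8·91.0³·8) = 30.539 N/mm
W = mg = 7.7 × 9.81 = 75.537 N
½kδ² − Wδ − Wh = 0 → δ = (W + √(W² + 2kWh))/k
δ = (75.537 + √(5705.8 + 1.17189e+06))/30.539 = (75.537 + 1085.2)/30.539 = 38.007 mm

38.0 mm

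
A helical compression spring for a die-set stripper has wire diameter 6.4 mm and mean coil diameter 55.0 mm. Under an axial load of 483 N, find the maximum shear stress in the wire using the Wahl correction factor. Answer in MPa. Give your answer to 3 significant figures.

Spring index C = D/d = 55.0/6.4 = 8.5938
K_W = (4C−1)/(4C−4) + 0.615/C = 33.375/30.375 + 0.0716 = 1.1703
τ₀ = 8FD/(πd³) = 8·483·55.0/(π·6.4³) = 212520/823.55 = 258.05 MPa
τ_max = K·τ₀ = 1.1703 × 258.05 = 302.01 MPa

302 MPa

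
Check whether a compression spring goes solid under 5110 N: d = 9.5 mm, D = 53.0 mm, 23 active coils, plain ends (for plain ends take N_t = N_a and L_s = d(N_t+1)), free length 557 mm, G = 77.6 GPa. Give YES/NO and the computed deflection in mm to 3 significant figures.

k = Gd⁴/(8D³N_a) = (77.6×10³)(9.5⁴)/(8·53.0³·23) = 23.073 N/mm
N_t = 23; L_s = 9.5·24 = 228 mm; δ_solid = L₀ − L_s = 557 − 228 = 329 mm
δ = F/k = 5110/23.073 = 221.47 mm
δ < δ_solid → spring does not go solid

NO, δ = 221 mm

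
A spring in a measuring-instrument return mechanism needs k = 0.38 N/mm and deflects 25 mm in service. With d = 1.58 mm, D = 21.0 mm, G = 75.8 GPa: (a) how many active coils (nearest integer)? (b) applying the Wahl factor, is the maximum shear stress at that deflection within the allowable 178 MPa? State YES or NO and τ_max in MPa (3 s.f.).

N_a = Gd⁴/(8D³k) = (75.8×10³)(1.58⁴)/(8·21.0³·0.38) = 16.78 → N_a = 17
Actual rate k = Gd⁴/(8D³·17) = 0.37506 N/mm
Working load F = kδ = 0.37506·25 = 9.3765 N
C = 21.0/1.58 = 13.2911; K_W = (4C−1)/(4C−4)+0.615/C = 1.1073
τ_max = K_W·8FD/(πd³) = 1.1073·127.12 = 140.76 MPa
τ_max ≤ 178 MPa → acceptable

(a) 17 coils; (b) YES, τ_max = 141 MPa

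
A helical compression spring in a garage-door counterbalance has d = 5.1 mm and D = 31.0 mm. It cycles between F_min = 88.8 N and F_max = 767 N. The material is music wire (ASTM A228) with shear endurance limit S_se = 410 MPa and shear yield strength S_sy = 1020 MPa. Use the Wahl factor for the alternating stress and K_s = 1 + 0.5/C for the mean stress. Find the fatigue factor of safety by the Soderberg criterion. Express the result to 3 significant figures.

C = D/d = 31.0/5.1 = 6.0784; K_W = (4C−1)/(4C−4)+0.615/C = 1.2489; K_s = 1+0.5/C = 1.0823
F_a = (F_max−F_min)/2 = 339.1 N; F_m = (F_max+F_min)/2 = 427.9 N
τ_a = K_W·8F_aD/(πd³) = 1.2489 × 201.8 = 252.02 MPa
τ_m = K_s·8F_mD/(πd³) = 1.0823 × 254.64 = 275.59 MPa
Soderberg: 1/n_f = τ_a/S_se + τ_m/S_sy = 252.02/410 + 275.59/1020 = 0.61468 + 0.27019 = 0.88487
n_f = 1/0.88487 = 1.13

1.13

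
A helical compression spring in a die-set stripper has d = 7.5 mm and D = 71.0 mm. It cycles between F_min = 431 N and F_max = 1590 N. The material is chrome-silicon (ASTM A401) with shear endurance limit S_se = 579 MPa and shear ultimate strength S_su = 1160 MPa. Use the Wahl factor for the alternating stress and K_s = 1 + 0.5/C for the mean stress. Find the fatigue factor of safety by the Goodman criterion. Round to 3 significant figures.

1.13

C = D/d = 71.0/7.5 = 9.4667; K_W = (4C−1)/(4C−4)+0.615/C = 1.1535; K_s = 1+0.5/C = 1.0528
F_a = (F_max−F_min)/2 = 579.5 N; F_m = (F_max+F_min)/2 = 1010.5 N
τ_a = K_W·8F_aD/(πd³) = 1.1535 × 248.35 = 286.49 MPa
τ_m = K_s·8F_mD/(πd³) = 1.0528 × 433.06 = 455.94 MPa
Goodman: 1/n_f = τ_a/S_se + τ_m/S_su = 286.49/579 + 455.94/1160 = 0.49479 + 0.39305 = 0.88784
n_f = 1/0.88784 = 1.126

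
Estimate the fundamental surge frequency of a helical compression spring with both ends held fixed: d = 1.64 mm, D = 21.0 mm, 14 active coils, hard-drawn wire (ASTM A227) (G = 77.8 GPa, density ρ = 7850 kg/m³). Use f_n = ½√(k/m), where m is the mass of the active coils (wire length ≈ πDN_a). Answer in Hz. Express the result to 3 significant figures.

k = Gd⁴/(8D³N_a) = (77.8×10³)(1.64⁴)/(8·21.0³·14) = 0.5426 N/mm = 542.6 N/m
Wire length L = πDN_a = π·21.0·14 = 923.63 mm
m = ρ·(πd²/4)·L = 7850 × 2.1124×10⁻⁶ m² × 0.92363 m = 0.015316 kg
f_n = ½√(k/m) = 0.5·√(542.6/0.015316) = 0.5·√(35427) = 94.11 Hz

94.1 Hz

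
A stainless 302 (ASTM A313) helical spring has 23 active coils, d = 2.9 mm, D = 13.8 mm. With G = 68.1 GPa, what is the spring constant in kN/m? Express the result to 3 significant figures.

9.96 kN/m

k = Gd⁴/(8D³N_a) = (68.1×10³ × 2.9⁴) / (8 × 13.8³ × 23)
  = 4.81658e+06 / 483565 = 9.9606 N/mm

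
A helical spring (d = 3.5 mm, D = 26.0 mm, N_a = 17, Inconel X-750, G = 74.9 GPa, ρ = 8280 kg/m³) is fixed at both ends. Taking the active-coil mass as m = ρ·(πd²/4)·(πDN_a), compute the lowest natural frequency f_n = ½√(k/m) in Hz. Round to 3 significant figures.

103 Hz

k = Gd⁴/(8D³N_a) = (74.9×10³)(3.5⁴)/(8·26.0³·17) = 4.7021 N/mm = 4702.1 N/m
Wire length L = πDN_a = π·26.0·17 = 1388.6 mm
m = ρ·(πd²/4)·L = 8280 × 9.6211×10⁻⁶ m² × 1.3886 m = 0.11062 kg
f_n = ½√(k/m) = 0.5·√(4702.1/0.11062) = 0.5·√(42508) = 103.09 Hz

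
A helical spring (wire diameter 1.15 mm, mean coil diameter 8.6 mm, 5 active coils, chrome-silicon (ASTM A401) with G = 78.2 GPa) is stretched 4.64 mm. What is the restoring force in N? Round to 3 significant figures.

k = Gd⁴/(8D³N_a) = (78.2×10³)(1.15⁴)/(8·8.6³·5) = 5.3758 N/mm
F = k·δ = 5.3758 × 4.64 = 24.944 N

24.9 N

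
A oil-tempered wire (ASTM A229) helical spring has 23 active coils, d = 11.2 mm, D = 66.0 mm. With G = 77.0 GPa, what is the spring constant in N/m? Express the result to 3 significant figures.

22900 N/m

k = Gd⁴/(8D³N_a) = (77.0×10³ × 11.2⁴) / (8 × 66.0³ × 23)
  = 1.21161e+09 / 5.28993e+07 = 22.904 N/mm = 22904 N/m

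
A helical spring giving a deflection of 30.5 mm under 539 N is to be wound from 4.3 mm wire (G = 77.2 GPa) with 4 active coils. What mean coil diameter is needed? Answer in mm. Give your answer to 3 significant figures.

Required rate k = F/δ = 539/30.5 = 17.672 N/mm
D = (Gd⁴/(8N_a·k))^(1/3) = (77.2×10³·4.3⁴/(8·4·17.672))^(1/3)
  = (46671.5)^(1/3) = 36.0040 mm

36.0 mm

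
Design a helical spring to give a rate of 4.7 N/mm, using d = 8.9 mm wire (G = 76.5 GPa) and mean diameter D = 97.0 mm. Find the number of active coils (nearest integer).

14

N_a = Gd⁴/(8D³k) = (76.5×10³ × 8.9⁴)/(8 × 97.0³ × 4.7)
    = 4.79978e+08 / 3.43165e+07 = 13.99 → 14 coils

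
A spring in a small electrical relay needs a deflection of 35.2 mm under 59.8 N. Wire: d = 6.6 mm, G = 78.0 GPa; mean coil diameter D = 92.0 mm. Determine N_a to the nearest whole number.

14

Required rate k = F/δ = 59.8/35.2 = 1.6989 N/mm
N_a = Gd⁴/(8D³k) = (78.0×10³ × 6.6⁴)/(8 × 92.0³ × 1.6989)
    = 1.48003e+08 / 1.05831e+07 = 13.98 → 14 coils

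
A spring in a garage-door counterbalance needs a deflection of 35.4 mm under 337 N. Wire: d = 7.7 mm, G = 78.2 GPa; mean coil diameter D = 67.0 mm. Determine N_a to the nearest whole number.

12

Required rate k = F/δ = 337/35.4 = 9.5198 N/mm
N_a = Gd⁴/(8D³k) = (78.2×10³ × 7.7⁴)/(8 × 67.0³ × 9.5198)
    = 2.74897e+08 / 2.29056e+07 = 12 → 12 coils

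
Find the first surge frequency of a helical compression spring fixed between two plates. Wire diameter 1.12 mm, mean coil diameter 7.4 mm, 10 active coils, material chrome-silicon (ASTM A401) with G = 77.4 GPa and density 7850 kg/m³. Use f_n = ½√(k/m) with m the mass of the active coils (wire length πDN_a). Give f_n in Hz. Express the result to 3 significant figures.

723 Hz

k = Gd⁴/(8D³N_a) = (77.4×10³)(1.12⁴)/(8·7.4³·10) = 3.7569 N/mm = 3756.9 N/m
Wire length L = πDN_a = π·7.4·10 = 232.48 mm
m = ρ·(πd²/4)·L = 7850 × 0.9852×10⁻⁶ m² × 0.23248 m = 0.0017979 kg
f_n = ½√(k/m) = 0.5·√(3756.9/0.0017979) = 0.5·√(2.0895e+06) = 722.76 Hz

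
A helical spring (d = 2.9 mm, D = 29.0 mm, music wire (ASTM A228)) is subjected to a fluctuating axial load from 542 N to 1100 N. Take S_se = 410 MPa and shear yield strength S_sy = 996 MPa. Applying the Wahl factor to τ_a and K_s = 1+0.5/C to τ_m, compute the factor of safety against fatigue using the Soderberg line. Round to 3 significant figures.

C = D/d = 29.0/2.9 = 10.0000; K_W = (4C−1)/(4C−4)+0.615/C = 1.1448; K_s = 1+0.5/C = 1.0500
F_a = (F_max−F_min)/2 = 279 N; F_m = (F_max+F_min)/2 = 821 N
τ_a = K_W·8F_aD/(πd³) = 1.1448 × 844.79 = 967.14 MPa
τ_m = K_s·8F_mD/(πd³) = 1.0500 × 2485.9 = 2610.2 MPa
Soderberg: 1/n_f = τ_a/S_se + τ_m/S_sy = 967.14/410 + 2610.2/996 = 2.35888 + 2.62070 = 4.9796
n_f = 1/4.9796 = 0.2008

0.201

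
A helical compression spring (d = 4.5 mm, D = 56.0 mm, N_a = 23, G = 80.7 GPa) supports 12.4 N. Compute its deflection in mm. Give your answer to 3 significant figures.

k = Gd⁴/(8D³N_a) = (80.7×10³)(4.5⁴)/(8·56.0³·23) = 1.0241 N/mm
δ = F/k = 12.4 / 1.0241 = 12.108 mm

12.1 mm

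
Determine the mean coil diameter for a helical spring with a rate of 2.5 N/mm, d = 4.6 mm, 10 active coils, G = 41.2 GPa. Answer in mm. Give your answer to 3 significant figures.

D = (Gd⁴/(8N_a·k))^(1/3) = (41.2×10³·4.6⁴/(8·10·2.5))^(1/3)
  = (92235.6)^(1/3) = 45.1821 mm

45.2 mm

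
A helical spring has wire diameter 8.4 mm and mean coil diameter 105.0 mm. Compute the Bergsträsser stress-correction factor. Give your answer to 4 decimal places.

C = D/d = 105.0/8.4 = 12.5000
K_B = (4C+2)/(4C−3) = 52.000/47.000 = 1.1064

1.1064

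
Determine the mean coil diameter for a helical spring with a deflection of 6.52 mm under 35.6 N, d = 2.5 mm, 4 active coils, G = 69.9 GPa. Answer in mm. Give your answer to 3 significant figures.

25.0 mm

Required rate k = F/δ = 35.6/6.52 = 5.4601 N/mm
D = (Gd⁴/(8N_a·k))^(1/3) = (69.9×10³·2.5⁴/(8·4·5.4601))^(1/3)
  = (15627.3)^(1/3) = 25.0012 mm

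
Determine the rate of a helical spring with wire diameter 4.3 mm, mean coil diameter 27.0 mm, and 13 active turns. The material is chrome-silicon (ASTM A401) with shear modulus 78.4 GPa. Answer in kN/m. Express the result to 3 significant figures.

k = Gd⁴/(8D³N_a) = (78.4×10³ × 4.3⁴) / (8 × 27.0³ × 13)
  = 2.68034e+07 / 2.04703e+06 = 13.094 N/mm

13.1 kN/m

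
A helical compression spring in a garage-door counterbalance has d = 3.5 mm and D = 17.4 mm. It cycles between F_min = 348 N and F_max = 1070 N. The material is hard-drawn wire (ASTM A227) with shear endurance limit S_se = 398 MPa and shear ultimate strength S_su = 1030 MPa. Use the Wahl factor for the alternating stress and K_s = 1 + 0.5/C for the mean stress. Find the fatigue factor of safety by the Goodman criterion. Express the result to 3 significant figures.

0.497

C = D/d = 17.4/3.5 = 4.9714; K_W = (4C−1)/(4C−4)+0.615/C = 1.3126; K_s = 1+0.5/C = 1.1006
F_a = (F_max−F_min)/2 = 361 N; F_m = (F_max+F_min)/2 = 709 N
τ_a = K_W·8F_aD/(πd³) = 1.3126 × 373.07 = 489.68 MPa
τ_m = K_s·8F_mD/(πd³) = 1.1006 × 732.71 = 806.4 MPa
Goodman: 1/n_f = τ_a/S_se + τ_m/S_su = 489.68/398 + 806.4/1030 = 1.23035 + 0.78291 = 2.0133
n_f = 1/2.0133 = 0.4967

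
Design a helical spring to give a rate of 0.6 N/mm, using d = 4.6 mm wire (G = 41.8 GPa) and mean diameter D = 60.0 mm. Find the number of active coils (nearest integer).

N_a = Gd⁴/(8D³k) = (41.8×10³ × 4.6⁴)/(8 × 60.0³ × 0.6)
    = 1.87158e+07 / 1.0368e+06 = 18.05 → 18 coils

18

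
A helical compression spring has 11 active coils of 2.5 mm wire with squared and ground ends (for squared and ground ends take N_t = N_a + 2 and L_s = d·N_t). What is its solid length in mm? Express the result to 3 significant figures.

squared and ground ends: N_t = N_a + 2 = 11 + 2 = 13
L_s = d·N_t = 2.5 × 13 = 32.5 mm

32.5 mm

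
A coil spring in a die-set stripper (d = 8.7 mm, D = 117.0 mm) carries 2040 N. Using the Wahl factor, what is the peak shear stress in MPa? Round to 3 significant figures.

Spring index C = D/d = 117.0/8.7 = 13.4483
K_W = (4C−1)/(4C−4) + 0.615/C = 52.793/49.793 + 0.0457 = 1.1060
τ₀ = 8FD/(πd³) = 8·2040·117.0/(π·8.7³) = 1.90944e+06/2068.7 = 922.99 MPa
τ_max = K·τ₀ = 1.1060 × 922.99 = 1020.8 MPa

1020 MPa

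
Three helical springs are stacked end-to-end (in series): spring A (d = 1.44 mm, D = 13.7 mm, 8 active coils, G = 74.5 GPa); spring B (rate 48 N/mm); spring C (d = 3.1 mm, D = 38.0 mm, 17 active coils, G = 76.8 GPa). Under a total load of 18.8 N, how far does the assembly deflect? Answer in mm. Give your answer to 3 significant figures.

29.8 mm

k_A = Gd⁴/(8D³N_a) = (74.5×10³)(1.44⁴)/(8·13.7³·8) = 1.9465 N/mm
k_C = Gd⁴/(8D³N_a) = (76.8×10³)(3.1⁴)/(8·38.0³·17) = 0.95043 N/mm
Series: 1/k_eq = 1/1.9465 + 1/48 + 1/0.95043 = 1.5867; k_eq = 0.63023 N/mm
δ = F/k_eq = 18.8/0.63023 = 29.83 mm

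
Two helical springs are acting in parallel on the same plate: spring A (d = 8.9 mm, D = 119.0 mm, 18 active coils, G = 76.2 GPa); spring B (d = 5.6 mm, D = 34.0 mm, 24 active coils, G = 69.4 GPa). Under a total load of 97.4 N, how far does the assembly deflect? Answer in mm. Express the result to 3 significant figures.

8.84 mm

k_A = Gd⁴/(8D³N_a) = (76.2×10³)(8.9⁴)/(8·119.0³·18) = 1.9702 N/mm
k_B = Gd⁴/(8D³N_a) = (69.4×10³)(5.6⁴)/(8·34.0³·24) = 9.0443 N/mm
Parallel: k_eq = 1.9702 + 9.0443 = 11.014 N/mm
δ = F/k_eq = 97.4/11.014 = 8.8429 mm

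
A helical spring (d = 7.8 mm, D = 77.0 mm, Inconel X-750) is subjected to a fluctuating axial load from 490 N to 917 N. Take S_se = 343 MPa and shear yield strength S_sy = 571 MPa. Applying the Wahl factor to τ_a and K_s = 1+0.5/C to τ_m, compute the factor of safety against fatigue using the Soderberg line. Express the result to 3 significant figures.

C = D/d = 77.0/7.8 = 9.8718; K_W = (4C−1)/(4C−4)+0.615/C = 1.1468; K_s = 1+0.5/C = 1.0506
F_a = (F_max−F_min)/2 = 213.5 N; F_m = (F_max+F_min)/2 = 703.5 N
τ_a = K_W·8F_aD/(πd³) = 1.1468 × 88.216 = 101.17 MPa
τ_m = K_s·8F_mD/(πd³) = 1.0506 × 290.68 = 305.4 MPa
Soderberg: 1/n_f = τ_a/S_se + τ_m/S_sy = 101.17/343 + 305.4/571 = 0.29495 + 0.53485 = 0.8298
n_f = 1/0.8298 = 1.205

1.21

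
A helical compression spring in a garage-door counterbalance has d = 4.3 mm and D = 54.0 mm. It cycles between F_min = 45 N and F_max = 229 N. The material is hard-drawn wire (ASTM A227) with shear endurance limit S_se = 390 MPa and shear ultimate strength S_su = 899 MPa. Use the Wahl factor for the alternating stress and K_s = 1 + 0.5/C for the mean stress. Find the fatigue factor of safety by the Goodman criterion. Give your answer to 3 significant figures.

1.37

C = D/d = 54.0/4.3 = 12.5581; K_W = (4C−1)/(4C−4)+0.615/C = 1.1139; K_s = 1+0.5/C = 1.0398
F_a = (F_max−F_min)/2 = 92 N; F_m = (F_max+F_min)/2 = 137 N
τ_a = K_W·8F_aD/(πd³) = 1.1139 × 159.12 = 177.23 MPa
τ_m = K_s·8F_mD/(πd³) = 1.0398 × 236.95 = 246.38 MPa
Goodman: 1/n_f = τ_a/S_se + τ_m/S_su = 177.23/390 + 246.38/899 = 0.45445 + 0.27406 = 0.72851
n_f = 1/0.72851 = 1.373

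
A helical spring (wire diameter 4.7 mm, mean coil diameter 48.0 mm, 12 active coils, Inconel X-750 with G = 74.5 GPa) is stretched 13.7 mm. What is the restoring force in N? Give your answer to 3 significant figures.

k = Gd⁴/(8D³N_a) = (74.5×10³)(4.7⁴)/(8·48.0³·12) = 3.4241 N/mm
F = k·δ = 3.4241 × 13.7 = 46.911 N

46.9 N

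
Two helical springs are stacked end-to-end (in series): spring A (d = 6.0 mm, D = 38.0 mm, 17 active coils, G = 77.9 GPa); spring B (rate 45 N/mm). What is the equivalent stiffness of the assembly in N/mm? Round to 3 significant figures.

k_A = Gd⁴/(8D³N_a) = (77.9×10³)(6.0⁴)/(8·38.0³·17) = 13.529 N/mm
Series: 1/k_eq = 1/13.529 + 1/45 = 0.09614; k_eq = 10.402 N/mm

10.4 N/mm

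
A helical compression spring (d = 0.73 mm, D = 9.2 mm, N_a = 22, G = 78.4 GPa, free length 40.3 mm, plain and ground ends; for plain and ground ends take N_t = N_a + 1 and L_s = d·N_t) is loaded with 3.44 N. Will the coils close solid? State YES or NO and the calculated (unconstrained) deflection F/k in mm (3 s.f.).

k = Gd⁴/(8D³N_a) = (78.4×10³)(0.73⁴)/(8·9.2³·22) = 0.16245 N/mm
N_t = 23; L_s = 0.73·23 = 16.79 mm; δ_solid = L₀ − L_s = 40.3 − 16.79 = 23.51 mm
δ = F/k = 3.44/0.16245 = 21.175 mm
δ < δ_solid → spring does not go solid

NO, δ = 21.2 mm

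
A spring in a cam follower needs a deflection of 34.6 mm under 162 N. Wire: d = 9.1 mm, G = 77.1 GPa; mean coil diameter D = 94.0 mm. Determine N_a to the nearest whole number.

17

Required rate k = F/δ = 162/34.6 = 4.6821 N/mm
N_a = Gd⁴/(8D³k) = (77.1×10³ × 9.1⁴)/(8 × 94.0³ × 4.6821)
    = 5.28713e+08 / 3.11109e+07 = 16.99 → 17 coils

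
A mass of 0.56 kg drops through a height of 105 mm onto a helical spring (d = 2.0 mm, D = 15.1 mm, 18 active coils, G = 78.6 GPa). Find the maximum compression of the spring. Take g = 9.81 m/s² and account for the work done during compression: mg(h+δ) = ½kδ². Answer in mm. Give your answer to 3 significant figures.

23.6 mm

k = Gd⁴/(8D³N_a) = (78.6×10³)(2.0⁴)/(8·15.1³·18) = 2.5366 N/mm
W = mg = 0.56 × 9.81 = 5.4936 N
½kδ² − Wδ − Wh = 0 → δ = (W + √(W² + 2kWh))/k
δ = (5.4936 + √(30.18 + 2926.34))/2.5366 = (5.4936 + 54.374)/2.5366 = 23.602 mm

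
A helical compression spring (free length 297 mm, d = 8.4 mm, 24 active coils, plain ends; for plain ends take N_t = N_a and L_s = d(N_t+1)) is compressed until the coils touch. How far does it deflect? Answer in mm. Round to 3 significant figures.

87.0 mm

N_t = 24; L_s = 8.4·25 = 210 mm
δ_solid = L₀ − L_s = 297 − 210 = 87 mm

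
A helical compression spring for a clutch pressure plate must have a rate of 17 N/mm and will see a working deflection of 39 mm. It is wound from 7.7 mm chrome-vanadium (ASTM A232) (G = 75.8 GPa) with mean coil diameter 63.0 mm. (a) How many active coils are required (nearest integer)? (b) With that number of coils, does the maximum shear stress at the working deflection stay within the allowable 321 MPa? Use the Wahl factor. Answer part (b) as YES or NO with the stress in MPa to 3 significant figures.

N_a = Gd⁴/(8D³k) = (75.8×10³)(7.7⁴)/(8·63.0³·17) = 7.836 → N_a = 8
Actual rate k = Gd⁴/(8D³·8) = 16.651 N/mm
Working load F = kδ = 16.651·39 = 649.37 N
C = 63.0/7.7 = 8.1818; K_W = (4C−1)/(4C−4)+0.615/C = 1.1796
τ_max = K_W·8FD/(πd³) = 1.1796·228.19 = 269.18 MPa
τ_max ≤ 321 MPa → acceptable

(a) 8 coils; (b) YES, τ_max = 269 MPa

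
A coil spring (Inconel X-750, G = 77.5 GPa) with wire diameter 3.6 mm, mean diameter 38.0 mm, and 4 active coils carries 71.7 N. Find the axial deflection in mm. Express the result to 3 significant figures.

k = Gd⁴/(8D³N_a) = (77.5×10³)(3.6⁴)/(8·38.0³·4) = 7.4133 N/mm
δ = F/k = 71.7 / 7.4133 = 9.6718 mm

9.67 mm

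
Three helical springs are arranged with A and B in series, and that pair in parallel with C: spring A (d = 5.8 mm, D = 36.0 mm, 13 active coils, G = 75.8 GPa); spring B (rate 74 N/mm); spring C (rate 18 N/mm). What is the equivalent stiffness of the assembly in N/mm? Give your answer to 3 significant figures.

k_A = Gd⁴/(8D³N_a) = (75.8×10³)(5.8⁴)/(8·36.0³·13) = 17.678 N/mm
Springs A,B series: k_AB = 1/(1/17.678+1/74) = 14.269 N/mm; parallel with C: k_eq = 14.269+18 = 32.269 N/mm

32.3 N/mm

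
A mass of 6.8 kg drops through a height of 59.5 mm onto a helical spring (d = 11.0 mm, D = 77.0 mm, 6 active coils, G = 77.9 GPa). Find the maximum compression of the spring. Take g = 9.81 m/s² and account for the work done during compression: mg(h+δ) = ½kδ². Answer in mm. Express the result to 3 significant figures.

13.7 mm

k = Gd⁴/(8D³N_a) = (77.9×10³)(11.0⁴)/(8·77.0³·6) = 52.047 N/mm
W = mg = 6.8 × 9.81 = 66.708 N
½kδ² − Wδ − Wh = 0 → δ = (W + √(W² + 2kWh))/k
δ = (66.708 + √(4450 + 413161))/52.047 = (66.708 + 646.23)/52.047 = 13.698 mm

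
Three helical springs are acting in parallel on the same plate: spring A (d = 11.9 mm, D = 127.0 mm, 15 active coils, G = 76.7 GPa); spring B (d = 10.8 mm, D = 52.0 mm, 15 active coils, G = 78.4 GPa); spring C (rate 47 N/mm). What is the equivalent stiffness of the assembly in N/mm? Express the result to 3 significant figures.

k_A = Gd⁴/(8D³N_a) = (76.7×10³)(11.9⁴)/(8·127.0³·15) = 6.2574 N/mm
k_B = Gd⁴/(8D³N_a) = (78.4×10³)(10.8⁴)/(8·52.0³·15) = 63.215 N/mm
Parallel: k_eq = 6.2574 + 63.215 + 47 = 116.47 N/mm

116 N/mm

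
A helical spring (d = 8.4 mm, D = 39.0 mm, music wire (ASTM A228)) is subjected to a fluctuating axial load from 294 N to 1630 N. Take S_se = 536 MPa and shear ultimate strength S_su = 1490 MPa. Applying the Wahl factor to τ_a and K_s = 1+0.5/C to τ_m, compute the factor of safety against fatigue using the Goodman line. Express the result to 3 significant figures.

2.50

C = D/d = 39.0/8.4 = 4.6429; K_W = (4C−1)/(4C−4)+0.615/C = 1.3383; K_s = 1+0.5/C = 1.1077
F_a = (F_max−F_min)/2 = 668 N; F_m = (F_max+F_min)/2 = 962 N
τ_a = K_W·8F_aD/(πd³) = 1.3383 × 111.93 = 149.8 MPa
τ_m = K_s·8F_mD/(πd³) = 1.1077 × 161.19 = 178.55 MPa
Goodman: 1/n_f = τ_a/S_se + τ_m/S_su = 149.8/536 + 178.55/1490 = 0.27948 + 0.11983 = 0.39931
n_f = 1/0.39931 = 2.504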